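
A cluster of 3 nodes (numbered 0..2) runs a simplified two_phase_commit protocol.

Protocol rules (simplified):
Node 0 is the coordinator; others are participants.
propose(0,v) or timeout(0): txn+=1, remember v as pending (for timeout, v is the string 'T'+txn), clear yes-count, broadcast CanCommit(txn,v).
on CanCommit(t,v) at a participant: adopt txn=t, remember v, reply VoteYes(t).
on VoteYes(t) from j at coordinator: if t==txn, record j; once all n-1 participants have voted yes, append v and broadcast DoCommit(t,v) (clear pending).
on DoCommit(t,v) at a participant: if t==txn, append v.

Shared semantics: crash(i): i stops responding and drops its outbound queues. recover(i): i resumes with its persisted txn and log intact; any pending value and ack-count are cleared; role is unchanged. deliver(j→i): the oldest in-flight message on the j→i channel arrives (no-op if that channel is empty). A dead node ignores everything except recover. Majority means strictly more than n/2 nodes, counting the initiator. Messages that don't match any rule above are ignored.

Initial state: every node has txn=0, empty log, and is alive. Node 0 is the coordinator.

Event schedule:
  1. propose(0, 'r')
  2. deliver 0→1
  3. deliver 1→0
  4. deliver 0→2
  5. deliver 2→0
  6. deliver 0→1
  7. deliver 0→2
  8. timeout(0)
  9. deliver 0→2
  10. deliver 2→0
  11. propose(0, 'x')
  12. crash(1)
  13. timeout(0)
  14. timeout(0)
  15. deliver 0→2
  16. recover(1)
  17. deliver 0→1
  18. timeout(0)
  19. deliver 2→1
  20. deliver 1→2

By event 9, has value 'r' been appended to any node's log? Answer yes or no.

yes

[1] propose(0,'r') → N0(coor t1 [-])
[2] deliver 0→1 → N1(part t1 [-])
[3] deliver 1→0 → ∅
[4] deliver 0→2 → N2(part t1 [-])
[5] deliver 2→0 → N0(coor t1 [r])
[6] deliver 0→1 → N1(part t1 [r])
[7] deliver 0→2 → N2(part t1 [r])
[8] timeout(0) → N0(coor t2 [r])
[9] deliver 0→2 → N2(part t2 [r])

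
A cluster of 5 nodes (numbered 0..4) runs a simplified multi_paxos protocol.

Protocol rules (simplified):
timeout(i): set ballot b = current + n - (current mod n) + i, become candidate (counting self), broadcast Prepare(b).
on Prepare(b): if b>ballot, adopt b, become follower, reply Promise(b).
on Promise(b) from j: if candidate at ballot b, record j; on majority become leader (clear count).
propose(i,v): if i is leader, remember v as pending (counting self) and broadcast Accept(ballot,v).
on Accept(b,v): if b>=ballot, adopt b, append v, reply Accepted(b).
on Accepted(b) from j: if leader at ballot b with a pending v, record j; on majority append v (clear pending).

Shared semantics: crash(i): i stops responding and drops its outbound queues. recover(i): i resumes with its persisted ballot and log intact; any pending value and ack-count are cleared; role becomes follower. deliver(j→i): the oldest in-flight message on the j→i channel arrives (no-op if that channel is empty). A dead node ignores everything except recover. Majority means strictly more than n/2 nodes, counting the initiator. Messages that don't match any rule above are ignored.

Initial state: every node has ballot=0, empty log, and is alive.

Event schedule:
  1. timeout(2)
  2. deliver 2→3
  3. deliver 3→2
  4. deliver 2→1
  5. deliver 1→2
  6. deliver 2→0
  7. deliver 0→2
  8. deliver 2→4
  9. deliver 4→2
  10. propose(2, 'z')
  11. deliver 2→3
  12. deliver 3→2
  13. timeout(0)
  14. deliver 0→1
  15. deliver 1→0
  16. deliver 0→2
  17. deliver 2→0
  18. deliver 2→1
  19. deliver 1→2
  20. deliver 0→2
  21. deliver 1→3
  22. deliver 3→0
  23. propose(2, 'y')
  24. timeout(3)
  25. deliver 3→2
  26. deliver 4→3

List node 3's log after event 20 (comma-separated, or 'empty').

1. timeout(2):  <2:cand b7 ->
2. deliver 2→3:  <3:foll b7 ->
3. deliver 3→2:  nop
4. deliver 2→1:  <1:foll b7 ->
5. deliver 1→2:  <2:lead b7 ->
6. deliver 2→0:  <0:foll b7 ->
7. deliver 0→2:  nop
8. deliver 2→4:  <4:foll b7 ->
9. deliver 4→2:  nop
10. propose(2,'z'):  nop
11. deliver 2→3:  <3:foll b7 z>
12. deliver 3→2:  nop
13. timeout(0):  <0:cand b10 ->
14. deliver 0→1:  <1:foll b10 ->
15. deliver 1→0:  nop
16. deliver 0→2:  <2:foll b10 ->
17. deliver 2→0:  nop
18. deliver 2→1:  nop
19. deliver 1→2:  nop
20. deliver 0→2:  nop

z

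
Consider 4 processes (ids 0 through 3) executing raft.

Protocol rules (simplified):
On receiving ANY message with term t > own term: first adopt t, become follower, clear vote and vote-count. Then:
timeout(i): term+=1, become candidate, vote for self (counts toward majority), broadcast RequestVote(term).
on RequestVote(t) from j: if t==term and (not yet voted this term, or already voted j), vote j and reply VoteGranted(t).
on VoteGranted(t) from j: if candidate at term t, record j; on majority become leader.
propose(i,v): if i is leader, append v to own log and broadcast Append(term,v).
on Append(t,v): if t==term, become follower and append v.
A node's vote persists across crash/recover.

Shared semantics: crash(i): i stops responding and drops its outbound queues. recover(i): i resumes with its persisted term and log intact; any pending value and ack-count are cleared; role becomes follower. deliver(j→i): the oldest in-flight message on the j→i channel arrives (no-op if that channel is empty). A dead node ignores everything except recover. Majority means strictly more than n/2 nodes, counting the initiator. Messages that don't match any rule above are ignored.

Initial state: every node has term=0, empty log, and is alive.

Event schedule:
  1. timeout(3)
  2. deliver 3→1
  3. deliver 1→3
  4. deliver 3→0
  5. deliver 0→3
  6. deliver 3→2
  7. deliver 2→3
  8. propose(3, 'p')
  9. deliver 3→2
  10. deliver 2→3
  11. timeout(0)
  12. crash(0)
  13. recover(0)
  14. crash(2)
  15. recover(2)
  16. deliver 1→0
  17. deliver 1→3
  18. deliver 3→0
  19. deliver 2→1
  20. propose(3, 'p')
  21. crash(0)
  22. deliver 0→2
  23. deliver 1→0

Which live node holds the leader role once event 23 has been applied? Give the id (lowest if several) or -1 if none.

[1] timeout(3) → N3(cand t1 [-])
[2] deliver 3→1 → N1(foll t1 [-])
[3] deliver 1→3 → ∅
[4] deliver 3→0 → N0(foll t1 [-])
[5] deliver 0→3 → N3(lead t1 [-])
[6] deliver 3→2 → N2(foll t1 [-])
[7] deliver 2→3 → ∅
[8] propose(3,'p') → N3(lead t1 [p])
[9] deliver 3→2 → N2(foll t1 [p])
[10] deliver 2→3 → ∅
[11] timeout(0) → N0(cand t2 [-])
[12] crash(0) → N0(✗cand t2 [-])
[13] recover(0) → N0(foll t2 [-])
[14] crash(2) → N2(✗foll t1 [p])
[15] recover(2) → N2(foll t1 [p])
[16] deliver 1→0 → ∅
[17] deliver 1→3 → ∅
[18] deliver 3→0 → ∅
[19] deliver 2→1 → ∅
[20] propose(3,'p') → N3(lead t1 [p,p])
[21] crash(0) → N0(✗foll t2 [-])
[22] deliver 0→2 → ∅
[23] deliver 1→0 → ∅

3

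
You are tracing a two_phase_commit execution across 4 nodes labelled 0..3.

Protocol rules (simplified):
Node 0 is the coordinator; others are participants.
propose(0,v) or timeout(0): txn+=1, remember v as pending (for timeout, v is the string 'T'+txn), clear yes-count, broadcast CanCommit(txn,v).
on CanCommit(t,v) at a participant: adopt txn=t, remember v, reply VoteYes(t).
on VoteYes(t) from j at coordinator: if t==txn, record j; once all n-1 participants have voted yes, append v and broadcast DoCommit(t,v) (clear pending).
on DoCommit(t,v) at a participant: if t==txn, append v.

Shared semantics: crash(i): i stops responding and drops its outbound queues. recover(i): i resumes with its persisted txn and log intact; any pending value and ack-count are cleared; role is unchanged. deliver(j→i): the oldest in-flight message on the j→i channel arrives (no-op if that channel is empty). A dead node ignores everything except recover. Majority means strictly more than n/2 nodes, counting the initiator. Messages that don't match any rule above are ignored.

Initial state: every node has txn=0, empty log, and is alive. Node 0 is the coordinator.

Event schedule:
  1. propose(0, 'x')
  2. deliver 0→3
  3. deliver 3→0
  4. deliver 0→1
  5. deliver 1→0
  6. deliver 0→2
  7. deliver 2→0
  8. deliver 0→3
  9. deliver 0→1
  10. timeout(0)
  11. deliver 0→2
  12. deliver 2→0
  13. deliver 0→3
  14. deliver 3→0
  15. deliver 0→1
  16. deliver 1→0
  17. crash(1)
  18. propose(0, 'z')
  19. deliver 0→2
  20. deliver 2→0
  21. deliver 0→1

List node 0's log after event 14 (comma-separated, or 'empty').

1. propose(0,'x'):  <0:coor t1 ->
2. deliver 0→3:  <3:part t1 ->
3. deliver 3→0:  nop
4. deliver 0→1:  <1:part t1 ->
5. deliver 1→0:  nop
6. deliver 0→2:  <2:part t1 ->
7. deliver 2→0:  <0:coor t1 x>
8. deliver 0→3:  <3:part t1 x>
9. deliver 0→1:  <1:part t1 x>
10. timeout(0):  <0:coor t2 x>
11. deliver 0→2:  <2:part t1 x>
12. deliver 2→0:  nop
13. deliver 0→3:  <3:part t2 x>
14. deliver 3→0:  nop

x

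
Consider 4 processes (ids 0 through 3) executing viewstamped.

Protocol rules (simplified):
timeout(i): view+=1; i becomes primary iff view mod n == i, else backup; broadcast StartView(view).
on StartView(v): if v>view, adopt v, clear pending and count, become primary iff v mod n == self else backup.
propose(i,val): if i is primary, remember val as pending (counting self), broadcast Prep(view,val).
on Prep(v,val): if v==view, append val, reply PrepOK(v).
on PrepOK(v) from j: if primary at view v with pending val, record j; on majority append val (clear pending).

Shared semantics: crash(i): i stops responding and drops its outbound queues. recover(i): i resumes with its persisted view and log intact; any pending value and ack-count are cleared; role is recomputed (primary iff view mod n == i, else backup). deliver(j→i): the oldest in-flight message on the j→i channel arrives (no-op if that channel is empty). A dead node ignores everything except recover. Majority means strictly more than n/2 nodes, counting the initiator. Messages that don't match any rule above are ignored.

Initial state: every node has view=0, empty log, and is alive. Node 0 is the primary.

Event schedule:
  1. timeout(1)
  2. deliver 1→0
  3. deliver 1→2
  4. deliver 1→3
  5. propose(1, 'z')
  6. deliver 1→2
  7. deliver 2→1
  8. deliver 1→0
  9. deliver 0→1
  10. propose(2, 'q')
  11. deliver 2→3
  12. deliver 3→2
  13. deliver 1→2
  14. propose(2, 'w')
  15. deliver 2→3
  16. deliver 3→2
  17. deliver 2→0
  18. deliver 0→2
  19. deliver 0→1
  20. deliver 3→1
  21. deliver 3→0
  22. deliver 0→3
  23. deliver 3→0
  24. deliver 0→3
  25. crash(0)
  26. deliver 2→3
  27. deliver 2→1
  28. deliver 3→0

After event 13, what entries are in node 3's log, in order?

empty

after 1 — timeout(1): n1:prim/v1/[-]
after 2 — deliver 1→0: n0:back/v1/[-]
after 3 — deliver 1→2: n2:back/v1/[-]
after 4 — deliver 1→3: n3:back/v1/[-]
after 5 — propose(1,'z'): ·
after 6 — deliver 1→2: n2:back/v1/[z]
after 7 — deliver 2→1: ·
after 8 — deliver 1→0: n0:back/v1/[z]
after 9 — deliver 0→1: n1:prim/v1/[z]
after 10 — propose(2,'q'): ·
after 11 — deliver 2→3: ·
after 12 — deliver 3→2: ·
after 13 — deliver 1→2: ·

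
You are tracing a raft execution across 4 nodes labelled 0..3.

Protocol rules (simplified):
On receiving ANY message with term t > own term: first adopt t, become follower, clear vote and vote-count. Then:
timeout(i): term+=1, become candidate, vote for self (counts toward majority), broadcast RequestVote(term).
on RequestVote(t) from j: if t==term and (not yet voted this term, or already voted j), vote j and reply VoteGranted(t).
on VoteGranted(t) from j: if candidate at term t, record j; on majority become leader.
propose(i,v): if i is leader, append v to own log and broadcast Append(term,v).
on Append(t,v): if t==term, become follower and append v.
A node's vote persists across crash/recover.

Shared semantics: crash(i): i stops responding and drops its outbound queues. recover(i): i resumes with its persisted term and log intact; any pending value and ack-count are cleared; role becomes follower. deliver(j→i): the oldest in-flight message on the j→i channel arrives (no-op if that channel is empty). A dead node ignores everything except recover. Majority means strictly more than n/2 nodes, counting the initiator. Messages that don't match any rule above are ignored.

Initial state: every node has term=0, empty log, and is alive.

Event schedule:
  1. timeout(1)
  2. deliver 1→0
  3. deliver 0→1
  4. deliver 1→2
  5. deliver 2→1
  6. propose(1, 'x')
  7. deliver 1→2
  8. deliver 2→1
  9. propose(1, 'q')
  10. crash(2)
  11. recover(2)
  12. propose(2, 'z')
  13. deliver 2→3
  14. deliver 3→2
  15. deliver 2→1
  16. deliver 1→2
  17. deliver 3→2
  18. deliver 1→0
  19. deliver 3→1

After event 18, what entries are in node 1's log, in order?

1. timeout(1):  <1:cand t1 ->
2. deliver 1→0:  <0:foll t1 ->
3. deliver 0→1:  nop
4. deliver 1→2:  <2:foll t1 ->
5. deliver 2→1:  <1:lead t1 ->
6. propose(1,'x'):  <1:lead t1 x>
7. deliver 1→2:  <2:foll t1 x>
8. deliver 2→1:  nop
9. propose(1,'q'):  <1:lead t1 x,q>
10. crash(2):  <2:✗foll t1 x>
11. recover(2):  <2:foll t1 x>
12. propose(2,'z'):  nop
13. deliver 2→3:  nop
14. deliver 3→2:  nop
15. deliver 2→1:  nop
16. deliver 1→2:  <2:foll t1 x,q>
17. deliver 3→2:  nop
18. deliver 1→0:  <0:foll t1 x>

x,q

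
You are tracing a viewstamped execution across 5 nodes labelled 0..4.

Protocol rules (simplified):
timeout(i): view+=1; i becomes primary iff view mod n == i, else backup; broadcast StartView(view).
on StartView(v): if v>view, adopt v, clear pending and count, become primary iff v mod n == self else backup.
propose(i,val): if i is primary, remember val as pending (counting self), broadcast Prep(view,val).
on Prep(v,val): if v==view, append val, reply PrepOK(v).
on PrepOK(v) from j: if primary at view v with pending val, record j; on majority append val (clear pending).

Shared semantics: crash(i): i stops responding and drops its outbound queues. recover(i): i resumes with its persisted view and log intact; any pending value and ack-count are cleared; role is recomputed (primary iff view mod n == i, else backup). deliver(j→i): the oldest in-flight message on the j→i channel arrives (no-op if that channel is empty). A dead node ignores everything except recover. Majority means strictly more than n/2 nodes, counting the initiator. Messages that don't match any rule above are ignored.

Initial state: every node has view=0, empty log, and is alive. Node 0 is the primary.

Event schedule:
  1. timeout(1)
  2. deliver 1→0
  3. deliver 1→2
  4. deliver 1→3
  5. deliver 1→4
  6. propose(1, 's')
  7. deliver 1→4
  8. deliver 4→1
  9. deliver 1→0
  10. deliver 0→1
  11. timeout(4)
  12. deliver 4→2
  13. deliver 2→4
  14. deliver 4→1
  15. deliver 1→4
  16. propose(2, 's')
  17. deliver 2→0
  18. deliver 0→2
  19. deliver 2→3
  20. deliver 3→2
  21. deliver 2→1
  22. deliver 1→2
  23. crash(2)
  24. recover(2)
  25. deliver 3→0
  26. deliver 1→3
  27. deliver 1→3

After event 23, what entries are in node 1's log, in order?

s,s

after 1 — timeout(1): n1:prim/v1/[-]
after 2 — deliver 1→0: n0:back/v1/[-]
after 3 — deliver 1→2: n2:back/v1/[-]
after 4 — deliver 1→3: n3:back/v1/[-]
after 5 — deliver 1→4: n4:back/v1/[-]
after 6 — propose(1,'s'): ·
after 7 — deliver 1→4: n4:back/v1/[s]
after 8 — deliver 4→1: ·
after 9 — deliver 1→0: n0:back/v1/[s]
after 10 — deliver 0→1: n1:prim/v1/[s]
after 11 — timeout(4): n4:back/v2/[s]
after 12 — deliver 4→2: n2:prim/v2/[-]
after 13 — deliver 2→4: ·
after 14 — deliver 4→1: n1:back/v2/[s]
after 15 — deliver 1→4: ·
after 16 — propose(2,'s'): ·
after 17 — deliver 2→0: ·
after 18 — deliver 0→2: ·
after 19 — deliver 2→3: ·
after 20 — deliver 3→2: ·
after 21 — deliver 2→1: n1:back/v2/[s,s]
after 22 — deliver 1→2: ·
after 23 — crash(2): n2:✗prim/v2/[-]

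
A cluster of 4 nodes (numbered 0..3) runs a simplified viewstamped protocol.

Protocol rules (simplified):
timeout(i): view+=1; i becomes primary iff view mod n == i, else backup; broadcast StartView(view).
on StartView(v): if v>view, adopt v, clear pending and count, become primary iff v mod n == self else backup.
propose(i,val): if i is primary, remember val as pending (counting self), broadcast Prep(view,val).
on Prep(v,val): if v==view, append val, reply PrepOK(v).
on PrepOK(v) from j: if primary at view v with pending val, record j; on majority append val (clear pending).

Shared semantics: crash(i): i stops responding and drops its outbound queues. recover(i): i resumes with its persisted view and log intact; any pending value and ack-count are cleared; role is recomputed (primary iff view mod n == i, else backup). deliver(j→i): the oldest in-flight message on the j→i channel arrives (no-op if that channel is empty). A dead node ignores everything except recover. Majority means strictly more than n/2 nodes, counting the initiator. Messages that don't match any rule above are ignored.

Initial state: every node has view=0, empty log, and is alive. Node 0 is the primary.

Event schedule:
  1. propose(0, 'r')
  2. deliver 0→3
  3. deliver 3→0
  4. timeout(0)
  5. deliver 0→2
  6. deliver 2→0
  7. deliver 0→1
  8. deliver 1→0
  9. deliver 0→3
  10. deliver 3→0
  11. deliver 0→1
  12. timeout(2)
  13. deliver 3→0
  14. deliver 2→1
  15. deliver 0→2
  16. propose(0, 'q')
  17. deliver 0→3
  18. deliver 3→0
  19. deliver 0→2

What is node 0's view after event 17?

1

1. propose(0,'r'):  nop
2. deliver 0→3:  <3:back v0 r>
3. deliver 3→0:  nop
4. timeout(0):  <0:back v1 ->
5. deliver 0→2:  <2:back v0 r>
6. deliver 2→0:  nop
7. deliver 0→1:  <1:back v0 r>
8. deliver 1→0:  nop
9. deliver 0→3:  <3:back v1 r>
10. deliver 3→0:  nop
11. deliver 0→1:  <1:prim v1 r>
12. timeout(2):  <2:back v1 r>
13. deliver 3→0:  nop
14. deliver 2→1:  nop
15. deliver 0→2:  nop
16. propose(0,'q'):  nop
17. deliver 0→3:  nop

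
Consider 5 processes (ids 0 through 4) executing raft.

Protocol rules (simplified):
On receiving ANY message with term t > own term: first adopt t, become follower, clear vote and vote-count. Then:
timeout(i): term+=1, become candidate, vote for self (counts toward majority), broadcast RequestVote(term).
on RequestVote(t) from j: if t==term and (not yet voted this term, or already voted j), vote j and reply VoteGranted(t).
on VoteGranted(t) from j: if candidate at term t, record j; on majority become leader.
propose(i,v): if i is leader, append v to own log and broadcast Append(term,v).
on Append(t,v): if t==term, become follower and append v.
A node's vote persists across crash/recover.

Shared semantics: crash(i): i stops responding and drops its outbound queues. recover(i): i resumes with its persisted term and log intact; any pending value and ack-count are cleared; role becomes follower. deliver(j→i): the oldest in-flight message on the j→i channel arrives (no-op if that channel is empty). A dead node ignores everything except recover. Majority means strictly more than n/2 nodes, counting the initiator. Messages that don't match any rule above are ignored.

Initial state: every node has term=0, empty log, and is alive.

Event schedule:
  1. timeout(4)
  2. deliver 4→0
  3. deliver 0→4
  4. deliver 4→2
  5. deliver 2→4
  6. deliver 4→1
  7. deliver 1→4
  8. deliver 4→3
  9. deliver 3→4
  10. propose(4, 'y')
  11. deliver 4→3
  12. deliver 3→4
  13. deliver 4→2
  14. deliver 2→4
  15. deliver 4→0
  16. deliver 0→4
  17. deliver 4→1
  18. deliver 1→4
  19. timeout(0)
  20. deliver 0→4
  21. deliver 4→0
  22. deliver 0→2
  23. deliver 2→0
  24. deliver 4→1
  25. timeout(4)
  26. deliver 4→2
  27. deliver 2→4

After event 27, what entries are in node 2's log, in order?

1. timeout(4):  <4:cand t1 ->
2. deliver 4→0:  <0:foll t1 ->
3. deliver 0→4:  nop
4. deliver 4→2:  <2:foll t1 ->
5. deliver 2→4:  <4:lead t1 ->
6. deliver 4→1:  <1:foll t1 ->
7. deliver 1→4:  nop
8. deliver 4→3:  <3:foll t1 ->
9. deliver 3→4:  nop
10. propose(4,'y'):  <4:lead t1 y>
11. deliver 4→3:  <3:foll t1 y>
12. deliver 3→4:  nop
13. deliver 4→2:  <2:foll t1 y>
14. deliver 2→4:  nop
15. deliver 4→0:  <0:foll t1 y>
16. deliver 0→4:  nop
17. deliver 4→1:  <1:foll t1 y>
18. deliver 1→4:  nop
19. timeout(0):  <0:cand t2 y>
20. deliver 0→4:  <4:foll t2 y>
21. deliver 4→0:  nop
22. deliver 0→2:  <2:foll t2 y>
23. deliver 2→0:  <0:lead t2 y>
24. deliver 4→1:  nop
25. timeout(4):  <4:cand t3 y>
26. deliver 4→2:  <2:foll t3 y>
27. deliver 2→4:  nop

y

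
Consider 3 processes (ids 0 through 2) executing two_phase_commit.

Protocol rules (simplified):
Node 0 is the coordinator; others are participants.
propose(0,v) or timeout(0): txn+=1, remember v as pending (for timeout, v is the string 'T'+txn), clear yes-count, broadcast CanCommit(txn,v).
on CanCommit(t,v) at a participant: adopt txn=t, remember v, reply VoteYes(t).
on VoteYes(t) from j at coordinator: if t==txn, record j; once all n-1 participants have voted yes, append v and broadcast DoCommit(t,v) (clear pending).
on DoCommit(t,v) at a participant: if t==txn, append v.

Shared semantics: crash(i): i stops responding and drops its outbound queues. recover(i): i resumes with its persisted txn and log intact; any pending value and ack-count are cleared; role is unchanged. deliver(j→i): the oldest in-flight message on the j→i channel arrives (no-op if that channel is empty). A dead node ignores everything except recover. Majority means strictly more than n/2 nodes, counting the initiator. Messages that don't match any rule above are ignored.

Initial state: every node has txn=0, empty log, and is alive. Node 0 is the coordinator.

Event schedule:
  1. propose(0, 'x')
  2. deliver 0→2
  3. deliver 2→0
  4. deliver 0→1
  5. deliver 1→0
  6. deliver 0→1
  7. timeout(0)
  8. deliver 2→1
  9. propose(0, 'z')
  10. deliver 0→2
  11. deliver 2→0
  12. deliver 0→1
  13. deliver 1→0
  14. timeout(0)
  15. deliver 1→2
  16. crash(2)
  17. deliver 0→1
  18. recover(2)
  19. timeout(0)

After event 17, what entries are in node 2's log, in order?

x

e1 propose(0,'x'): 0[coor,t=1,-]
e2 deliver 0→2: 2[part,t=1,-]
e3 deliver 2→0: ·
e4 deliver 0→1: 1[part,t=1,-]
e5 deliver 1→0: 0[coor,t=1,x]
e6 deliver 0→1: 1[part,t=1,x]
e7 timeout(0): 0[coor,t=2,x]
e8 deliver 2→1: ·
e9 propose(0,'z'): 0[coor,t=3,x]
e10 deliver 0→2: 2[part,t=1,x]
e11 deliver 2→0: ·
e12 deliver 0→1: 1[part,t=2,x]
e13 deliver 1→0: ·
e14 timeout(0): 0[coor,t=4,x]
e15 deliver 1→2: ·
e16 crash(2): 2[✗part,t=1,x]
e17 deliver 0→1: 1[part,t=3,x]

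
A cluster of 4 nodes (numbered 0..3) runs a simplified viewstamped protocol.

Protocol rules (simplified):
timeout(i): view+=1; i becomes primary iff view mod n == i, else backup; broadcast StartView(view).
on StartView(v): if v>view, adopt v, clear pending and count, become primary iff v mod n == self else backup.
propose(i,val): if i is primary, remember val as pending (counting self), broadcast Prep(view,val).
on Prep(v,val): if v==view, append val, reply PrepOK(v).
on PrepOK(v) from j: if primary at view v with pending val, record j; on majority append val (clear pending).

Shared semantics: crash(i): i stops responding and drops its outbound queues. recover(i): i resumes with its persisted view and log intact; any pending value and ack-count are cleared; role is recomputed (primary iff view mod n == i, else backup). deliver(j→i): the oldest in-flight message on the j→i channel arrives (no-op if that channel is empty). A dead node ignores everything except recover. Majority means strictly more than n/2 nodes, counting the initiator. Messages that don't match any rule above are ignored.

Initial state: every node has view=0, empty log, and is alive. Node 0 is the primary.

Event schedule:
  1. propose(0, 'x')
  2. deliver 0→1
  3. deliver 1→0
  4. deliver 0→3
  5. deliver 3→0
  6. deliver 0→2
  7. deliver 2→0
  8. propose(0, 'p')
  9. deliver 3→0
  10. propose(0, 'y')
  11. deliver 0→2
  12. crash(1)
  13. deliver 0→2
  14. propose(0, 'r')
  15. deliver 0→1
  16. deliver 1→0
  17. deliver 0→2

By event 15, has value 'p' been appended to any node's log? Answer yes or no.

yes

after 1 — propose(0,'x'): ·
after 2 — deliver 0→1: n1:back/v0/[x]
after 3 — deliver 1→0: ·
after 4 — deliver 0→3: n3:back/v0/[x]
after 5 — deliver 3→0: n0:prim/v0/[x]
after 6 — deliver 0→2: n2:back/v0/[x]
after 7 — deliver 2→0: ·
after 8 — propose(0,'p'): ·
after 9 — deliver 3→0: ·
after 10 — propose(0,'y'): ·
after 11 — deliver 0→2: n2:back/v0/[x,p]
after 12 — crash(1): n1:✗back/v0/[x]
after 13 — deliver 0→2: n2:back/v0/[x,p,y]
after 14 — propose(0,'r'): ·
after 15 — deliver 0→1: ·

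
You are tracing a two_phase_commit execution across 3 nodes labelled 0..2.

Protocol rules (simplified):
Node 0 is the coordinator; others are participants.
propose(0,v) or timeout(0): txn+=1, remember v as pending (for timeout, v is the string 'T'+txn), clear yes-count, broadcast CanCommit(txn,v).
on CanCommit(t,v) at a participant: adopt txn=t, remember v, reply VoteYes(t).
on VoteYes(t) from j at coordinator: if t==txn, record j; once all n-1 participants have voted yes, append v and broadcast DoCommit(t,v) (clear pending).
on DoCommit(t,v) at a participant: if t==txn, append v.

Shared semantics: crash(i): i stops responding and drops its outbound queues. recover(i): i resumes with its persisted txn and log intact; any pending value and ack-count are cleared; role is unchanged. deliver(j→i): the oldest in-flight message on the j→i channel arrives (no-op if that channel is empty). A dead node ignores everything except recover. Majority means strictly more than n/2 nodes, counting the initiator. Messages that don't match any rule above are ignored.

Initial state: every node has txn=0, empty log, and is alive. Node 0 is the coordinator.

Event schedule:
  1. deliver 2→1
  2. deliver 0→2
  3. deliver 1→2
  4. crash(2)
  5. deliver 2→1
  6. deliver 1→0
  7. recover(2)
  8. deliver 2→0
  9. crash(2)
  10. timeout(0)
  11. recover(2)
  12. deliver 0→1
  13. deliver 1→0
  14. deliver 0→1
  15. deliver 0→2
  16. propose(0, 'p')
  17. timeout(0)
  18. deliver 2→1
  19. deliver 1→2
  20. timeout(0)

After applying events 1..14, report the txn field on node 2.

0

[1] deliver 2→1 → ∅
[2] deliver 0→2 → ∅
[3] deliver 1→2 → ∅
[4] crash(2) → N2(✗part t0 [-])
[5] deliver 2→1 → ∅
[6] deliver 1→0 → ∅
[7] recover(2) → N2(part t0 [-])
[8] deliver 2→0 → ∅
[9] crash(2) → N2(✗part t0 [-])
[10] timeout(0) → N0(coor t1 [-])
[11] recover(2) → N2(part t0 [-])
[12] deliver 0→1 → N1(part t1 [-])
[13] deliver 1→0 → ∅
[14] deliver 0→1 → ∅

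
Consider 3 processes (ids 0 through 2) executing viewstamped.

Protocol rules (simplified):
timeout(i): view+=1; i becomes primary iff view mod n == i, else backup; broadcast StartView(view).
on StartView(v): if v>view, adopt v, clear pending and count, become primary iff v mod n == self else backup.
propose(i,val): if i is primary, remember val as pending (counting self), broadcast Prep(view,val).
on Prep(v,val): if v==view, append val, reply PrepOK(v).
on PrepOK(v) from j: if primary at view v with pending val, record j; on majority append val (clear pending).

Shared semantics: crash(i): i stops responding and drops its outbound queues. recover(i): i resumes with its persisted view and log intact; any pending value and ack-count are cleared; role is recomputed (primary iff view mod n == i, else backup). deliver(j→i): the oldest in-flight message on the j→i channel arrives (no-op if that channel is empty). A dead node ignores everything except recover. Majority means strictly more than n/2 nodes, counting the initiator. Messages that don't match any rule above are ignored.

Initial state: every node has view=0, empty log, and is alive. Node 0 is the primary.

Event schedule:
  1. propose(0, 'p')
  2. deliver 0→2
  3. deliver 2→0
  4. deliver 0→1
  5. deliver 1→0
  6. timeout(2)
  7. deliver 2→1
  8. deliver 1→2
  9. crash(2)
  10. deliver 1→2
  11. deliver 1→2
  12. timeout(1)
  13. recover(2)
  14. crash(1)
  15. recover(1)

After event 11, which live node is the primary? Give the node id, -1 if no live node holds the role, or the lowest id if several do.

0

1. propose(0,'p'):  nop
2. deliver 0→2:  <2:back v0 p>
3. deliver 2→0:  <0:prim v0 p>
4. deliver 0→1:  <1:back v0 p>
5. deliver 1→0:  nop
6. timeout(2):  <2:back v1 p>
7. deliver 2→1:  <1:prim v1 p>
8. deliver 1→2:  nop
9. crash(2):  <2:✗back v1 p>
10. deliver 1→2:  nop
11. deliver 1→2:  nop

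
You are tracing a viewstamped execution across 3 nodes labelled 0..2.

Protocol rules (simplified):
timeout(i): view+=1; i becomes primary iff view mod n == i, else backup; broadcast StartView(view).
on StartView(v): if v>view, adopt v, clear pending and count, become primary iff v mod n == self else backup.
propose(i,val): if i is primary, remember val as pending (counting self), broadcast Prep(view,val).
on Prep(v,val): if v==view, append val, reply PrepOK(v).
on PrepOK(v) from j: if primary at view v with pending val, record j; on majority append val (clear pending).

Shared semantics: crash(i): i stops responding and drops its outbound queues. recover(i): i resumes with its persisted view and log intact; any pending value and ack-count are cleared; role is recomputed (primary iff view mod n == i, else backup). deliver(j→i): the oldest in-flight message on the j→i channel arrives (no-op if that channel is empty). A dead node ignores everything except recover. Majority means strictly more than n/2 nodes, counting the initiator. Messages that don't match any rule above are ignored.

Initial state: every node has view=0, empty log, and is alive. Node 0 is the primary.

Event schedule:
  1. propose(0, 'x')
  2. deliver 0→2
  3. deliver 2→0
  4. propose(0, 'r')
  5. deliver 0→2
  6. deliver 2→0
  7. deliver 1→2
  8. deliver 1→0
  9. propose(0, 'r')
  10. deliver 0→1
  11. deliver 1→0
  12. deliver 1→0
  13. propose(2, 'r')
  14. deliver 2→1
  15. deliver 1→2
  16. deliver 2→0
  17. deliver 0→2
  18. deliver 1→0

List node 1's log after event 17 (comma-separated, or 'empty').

1. propose(0,'x'):  nop
2. deliver 0→2:  <2:back v0 x>
3. deliver 2→0:  <0:prim v0 x>
4. propose(0,'r'):  nop
5. deliver 0→2:  <2:back v0 x,r>
6. deliver 2→0:  <0:prim v0 x,r>
7. deliver 1→2:  nop
8. deliver 1→0:  nop
9. propose(0,'r'):  nop
10. deliver 0→1:  <1:back v0 x>
11. deliver 1→0:  <0:prim v0 x,r,r>
12. deliver 1→0:  nop
13. propose(2,'r'):  nop
14. deliver 2→1:  nop
15. deliver 1→2:  nop
16. deliver 2→0:  nop
17. deliver 0→2:  <2:back v0 x,r,r>

x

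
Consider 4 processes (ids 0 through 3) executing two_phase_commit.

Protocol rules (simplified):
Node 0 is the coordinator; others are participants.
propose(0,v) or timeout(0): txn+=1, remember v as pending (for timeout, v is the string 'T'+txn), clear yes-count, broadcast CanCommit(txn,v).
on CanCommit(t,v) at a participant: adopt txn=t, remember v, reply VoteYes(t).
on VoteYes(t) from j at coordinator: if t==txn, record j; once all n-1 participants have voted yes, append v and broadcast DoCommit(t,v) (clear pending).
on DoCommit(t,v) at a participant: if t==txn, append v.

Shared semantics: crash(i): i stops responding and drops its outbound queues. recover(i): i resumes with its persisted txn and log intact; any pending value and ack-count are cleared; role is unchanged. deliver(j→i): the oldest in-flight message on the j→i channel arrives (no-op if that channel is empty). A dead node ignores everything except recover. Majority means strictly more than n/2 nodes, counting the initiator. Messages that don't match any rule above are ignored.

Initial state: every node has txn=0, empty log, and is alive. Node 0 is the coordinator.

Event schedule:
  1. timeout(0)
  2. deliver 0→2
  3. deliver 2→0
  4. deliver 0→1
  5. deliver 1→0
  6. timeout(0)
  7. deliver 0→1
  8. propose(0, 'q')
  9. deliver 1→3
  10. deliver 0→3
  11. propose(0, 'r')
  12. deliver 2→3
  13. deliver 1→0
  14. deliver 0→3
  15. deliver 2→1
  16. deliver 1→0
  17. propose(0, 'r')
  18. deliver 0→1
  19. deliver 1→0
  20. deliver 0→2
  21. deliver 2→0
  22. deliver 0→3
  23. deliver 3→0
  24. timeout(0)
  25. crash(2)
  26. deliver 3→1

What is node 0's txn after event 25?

6

step 1 timeout(0): 0={coor,t=1,log=-}
step 2 deliver 0→2: 2={part,t=1,log=-}
step 3 deliver 2→0: —
step 4 deliver 0→1: 1={part,t=1,log=-}
step 5 deliver 1→0: —
step 6 timeout(0): 0={coor,t=2,log=-}
step 7 deliver 0→1: 1={part,t=2,log=-}
step 8 propose(0,'q'): 0={coor,t=3,log=-}
step 9 deliver 1→3: —
step 10 deliver 0→3: 3={part,t=1,log=-}
step 11 propose(0,'r'): 0={coor,t=4,log=-}
step 12 deliver 2→3: —
step 13 deliver 1→0: —
step 14 deliver 0→3: 3={part,t=2,log=-}
step 15 deliver 2→1: —
step 16 deliver 1→0: —
step 17 propose(0,'r'): 0={coor,t=5,log=-}
step 18 deliver 0→1: 1={part,t=3,log=-}
step 19 deliver 1→0: —
step 20 deliver 0→2: 2={part,t=2,log=-}
step 21 deliver 2→0: —
step 22 deliver 0→3: 3={part,t=3,log=-}
step 23 deliver 3→0: —
step 24 timeout(0): 0={coor,t=6,log=-}
step 25 crash(2): 2={✗part,t=2,log=-}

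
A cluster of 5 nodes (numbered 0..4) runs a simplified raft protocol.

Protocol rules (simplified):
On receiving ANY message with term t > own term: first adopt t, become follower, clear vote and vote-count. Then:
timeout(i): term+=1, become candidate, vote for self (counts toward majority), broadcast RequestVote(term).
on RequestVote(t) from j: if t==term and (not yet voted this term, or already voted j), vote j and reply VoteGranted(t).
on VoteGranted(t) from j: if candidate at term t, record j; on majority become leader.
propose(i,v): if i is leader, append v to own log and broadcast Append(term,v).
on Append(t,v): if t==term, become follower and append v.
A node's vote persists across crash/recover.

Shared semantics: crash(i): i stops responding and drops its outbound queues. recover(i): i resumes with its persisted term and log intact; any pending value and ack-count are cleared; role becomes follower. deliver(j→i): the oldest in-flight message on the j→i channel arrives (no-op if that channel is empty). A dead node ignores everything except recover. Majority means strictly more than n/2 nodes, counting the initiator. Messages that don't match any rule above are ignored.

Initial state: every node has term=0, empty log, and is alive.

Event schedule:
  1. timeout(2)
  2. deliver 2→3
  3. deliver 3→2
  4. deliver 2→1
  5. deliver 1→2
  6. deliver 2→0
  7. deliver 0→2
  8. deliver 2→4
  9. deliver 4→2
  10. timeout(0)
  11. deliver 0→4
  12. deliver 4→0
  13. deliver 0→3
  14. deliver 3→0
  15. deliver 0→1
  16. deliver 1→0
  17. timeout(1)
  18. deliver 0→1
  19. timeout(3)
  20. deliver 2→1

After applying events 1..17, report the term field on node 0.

[1] timeout(2) → N2(cand t1 [-])
[2] deliver 2→3 → N3(foll t1 [-])
[3] deliver 3→2 → ∅
[4] deliver 2→1 → N1(foll t1 [-])
[5] deliver 1→2 → N2(lead t1 [-])
[6] deliver 2→0 → N0(foll t1 [-])
[7] deliver 0→2 → ∅
[8] deliver 2→4 → N4(foll t1 [-])
[9] deliver 4→2 → ∅
[10] timeout(0) → N0(cand t2 [-])
[11] deliver 0→4 → N4(foll t2 [-])
[12] deliver 4→0 → ∅
[13] deliver 0→3 → N3(foll t2 [-])
[14] deliver 3→0 → N0(lead t2 [-])
[15] deliver 0→1 → N1(foll t2 [-])
[16] deliver 1→0 → ∅
[17] timeout(1) → N1(cand t3 [-])

2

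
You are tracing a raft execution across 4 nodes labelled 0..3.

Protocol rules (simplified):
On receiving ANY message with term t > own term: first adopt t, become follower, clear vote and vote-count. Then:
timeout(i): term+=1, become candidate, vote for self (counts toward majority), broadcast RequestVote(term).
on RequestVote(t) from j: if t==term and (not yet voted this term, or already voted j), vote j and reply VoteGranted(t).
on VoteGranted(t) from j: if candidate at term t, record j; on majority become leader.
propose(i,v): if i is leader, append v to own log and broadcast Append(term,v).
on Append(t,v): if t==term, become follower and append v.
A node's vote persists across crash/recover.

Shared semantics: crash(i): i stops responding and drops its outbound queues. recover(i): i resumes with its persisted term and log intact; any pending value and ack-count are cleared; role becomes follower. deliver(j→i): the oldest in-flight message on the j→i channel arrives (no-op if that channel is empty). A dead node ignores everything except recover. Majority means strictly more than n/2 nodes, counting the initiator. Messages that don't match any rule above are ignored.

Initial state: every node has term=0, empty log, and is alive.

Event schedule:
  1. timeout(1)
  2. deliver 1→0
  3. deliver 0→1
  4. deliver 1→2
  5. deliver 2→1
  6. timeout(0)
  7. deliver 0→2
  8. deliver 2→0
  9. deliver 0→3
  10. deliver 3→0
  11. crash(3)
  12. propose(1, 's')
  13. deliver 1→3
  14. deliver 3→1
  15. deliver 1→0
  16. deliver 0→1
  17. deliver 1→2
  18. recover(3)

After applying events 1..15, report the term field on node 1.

step 1 timeout(1): 1={cand,t=1,log=-}
step 2 deliver 1→0: 0={foll,t=1,log=-}
step 3 deliver 0→1: —
step 4 deliver 1→2: 2={foll,t=1,log=-}
step 5 deliver 2→1: 1={lead,t=1,log=-}
step 6 timeout(0): 0={cand,t=2,log=-}
step 7 deliver 0→2: 2={foll,t=2,log=-}
step 8 deliver 2→0: —
step 9 deliver 0→3: 3={foll,t=2,log=-}
step 10 deliver 3→0: 0={lead,t=2,log=-}
step 11 crash(3): 3={✗foll,t=2,log=-}
step 12 propose(1,'s'): 1={lead,t=1,log=s}
step 13 deliver 1→3: —
step 14 deliver 3→1: —
step 15 deliver 1→0: —

1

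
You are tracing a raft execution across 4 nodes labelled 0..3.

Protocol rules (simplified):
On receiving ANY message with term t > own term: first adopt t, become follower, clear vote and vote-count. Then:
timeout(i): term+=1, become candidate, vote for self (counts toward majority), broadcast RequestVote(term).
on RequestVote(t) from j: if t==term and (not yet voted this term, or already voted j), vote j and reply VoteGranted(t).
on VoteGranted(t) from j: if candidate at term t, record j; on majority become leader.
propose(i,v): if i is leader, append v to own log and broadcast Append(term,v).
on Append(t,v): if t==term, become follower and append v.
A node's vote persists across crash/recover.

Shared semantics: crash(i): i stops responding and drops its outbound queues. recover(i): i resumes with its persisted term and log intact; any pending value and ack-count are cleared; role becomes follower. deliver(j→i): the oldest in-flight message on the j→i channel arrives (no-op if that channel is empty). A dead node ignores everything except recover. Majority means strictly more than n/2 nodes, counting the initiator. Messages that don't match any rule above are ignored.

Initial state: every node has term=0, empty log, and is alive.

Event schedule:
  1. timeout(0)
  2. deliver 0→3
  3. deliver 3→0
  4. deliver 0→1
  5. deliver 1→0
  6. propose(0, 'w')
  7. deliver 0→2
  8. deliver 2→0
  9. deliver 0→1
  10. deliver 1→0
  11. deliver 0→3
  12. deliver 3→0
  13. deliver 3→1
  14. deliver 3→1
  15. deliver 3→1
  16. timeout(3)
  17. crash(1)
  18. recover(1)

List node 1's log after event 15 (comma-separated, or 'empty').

1. timeout(0):  <0:cand t1 ->
2. deliver 0→3:  <3:foll t1 ->
3. deliver 3→0:  nop
4. deliver 0→1:  <1:foll t1 ->
5. deliver 1→0:  <0:lead t1 ->
6. propose(0,'w'):  <0:lead t1 w>
7. deliver 0→2:  <2:foll t1 ->
8. deliver 2→0:  nop
9. deliver 0→1:  <1:foll t1 w>
10. deliver 1→0:  nop
11. deliver 0→3:  <3:foll t1 w>
12. deliver 3→0:  nop
13. deliver 3→1:  nop
14. deliver 3→1:  nop
15. deliver 3→1:  nop

w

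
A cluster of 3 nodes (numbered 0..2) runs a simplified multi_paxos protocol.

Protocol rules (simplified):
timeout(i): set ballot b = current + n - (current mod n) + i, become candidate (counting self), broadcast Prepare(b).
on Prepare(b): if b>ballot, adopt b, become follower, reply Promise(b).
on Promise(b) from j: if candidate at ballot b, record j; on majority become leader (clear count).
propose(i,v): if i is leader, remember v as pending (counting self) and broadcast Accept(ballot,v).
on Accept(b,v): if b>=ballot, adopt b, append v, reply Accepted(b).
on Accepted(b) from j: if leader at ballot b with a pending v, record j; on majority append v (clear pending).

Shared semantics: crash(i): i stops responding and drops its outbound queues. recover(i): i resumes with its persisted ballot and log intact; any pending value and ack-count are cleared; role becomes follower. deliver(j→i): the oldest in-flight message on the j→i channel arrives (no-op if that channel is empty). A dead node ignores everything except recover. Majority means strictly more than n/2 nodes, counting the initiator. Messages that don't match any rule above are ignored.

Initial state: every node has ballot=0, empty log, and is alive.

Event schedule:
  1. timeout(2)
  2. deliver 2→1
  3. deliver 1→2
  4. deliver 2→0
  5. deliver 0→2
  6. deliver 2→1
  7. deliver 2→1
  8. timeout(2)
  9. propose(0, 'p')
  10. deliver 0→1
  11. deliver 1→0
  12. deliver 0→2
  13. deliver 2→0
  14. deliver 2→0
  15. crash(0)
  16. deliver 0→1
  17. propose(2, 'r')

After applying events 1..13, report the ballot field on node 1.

e1 timeout(2): 2[cand,b=5,-]
e2 deliver 2→1: 1[foll,b=5,-]
e3 deliver 1→2: 2[lead,b=5,-]
e4 deliver 2→0: 0[foll,b=5,-]
e5 deliver 0→2: ·
e6 deliver 2→1: ·
e7 deliver 2→1: ·
e8 timeout(2): 2[cand,b=8,-]
e9 propose(0,'p'): ·
e10 deliver 0→1: ·
e11 deliver 1→0: ·
e12 deliver 0→2: ·
e13 deliver 2→0: 0[foll,b=8,-]

5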